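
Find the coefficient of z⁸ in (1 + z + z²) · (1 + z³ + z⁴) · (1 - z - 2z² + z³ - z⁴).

-2

(1 + z + z²) has coefficients 1,1,1 for degrees 0…2.
(1 + z³ + z⁴) has coefficients 1,0,0,1,1,0,0,0,0 for degrees 0…8.
Finally multiplying by (1 - z - 2z² + z³ - z⁴), the product of all factors after the first has coefficients 1,-1,-2,2,-1,-3,-1,0,-1 for degrees 0…8.
[z⁸] = 1·(-1) + 1·0 + 1·(-1) = -2.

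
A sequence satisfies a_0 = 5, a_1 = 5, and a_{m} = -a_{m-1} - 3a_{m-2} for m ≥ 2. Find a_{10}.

955

The ordinary generating function has denominator 1 + z + 3z^2.
Iterating the recurrence: a_0,…,a_{10} = 5, 5, -20, 5, 55, -70, -95, 305, -20, -895, 955.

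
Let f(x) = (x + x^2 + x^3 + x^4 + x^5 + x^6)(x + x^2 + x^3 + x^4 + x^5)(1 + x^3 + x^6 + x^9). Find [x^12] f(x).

10

(x + x^2 + x^3 + x^4 + x^5 + x^6) has coefficients 0,1,1,1,1,1,1 for degrees 0…6.
(x + x^2 + x^3 + x^4 + x^5) has coefficients 0,1,1,1,1,1,0,0,0,0,0,0,0 for degrees 0…12.
Finally multiplying by (1 + x^3 + x^6 + x^9), the product of all factors after the first has coefficients 0,1,1,1,2,2,1,2,2,1,2,2,1 for degrees 0…12.
[x^12] = 1·2 + 1·2 + 1·1 + 1·2 + 1·2 + 1·1 = 10.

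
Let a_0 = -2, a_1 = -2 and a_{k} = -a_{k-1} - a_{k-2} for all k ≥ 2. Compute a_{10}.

-2

The ordinary generating function has denominator 1 + x + x^2.
Iterating the recurrence: a_0,…,a_{10} = -2, -2, 4, -2, -2, 4, -2, -2, 4, -2, -2.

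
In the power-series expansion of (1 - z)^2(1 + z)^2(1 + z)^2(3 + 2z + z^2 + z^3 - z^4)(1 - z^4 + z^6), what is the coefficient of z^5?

(1 - z)^2 has coefficients 1,-2,1 for degrees 0…2.
(1 + z)^2 has coefficients 1,2,1,0,0,0 for degrees 0…5.
Multiplying by (1 + z)^2 gives running coefficients 1,4,6,4,1,0 for degrees 0…5.
Multiplying by (3 + 2z + z^2 + z^3 - z^4) gives running coefficients 3,14,27,29,20,8 for degrees 0…5.
Finally multiplying by (1 - z^4 + z^6), the product of all factors after the first has coefficients 3,14,27,29,17,-6 for degrees 0…5.
[z^5] = 1·(-6) − 2·17 + 1·29 = -11.

-11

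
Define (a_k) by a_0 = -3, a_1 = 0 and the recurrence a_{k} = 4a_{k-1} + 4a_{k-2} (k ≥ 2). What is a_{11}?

-14610432

The ordinary generating function has denominator 1 - 4q - 4q^2.
Iterating the recurrence: a_0,…,a_{11} = -3, 0, -12, -48, -240, -1152, -5568, -26880, -129792, -626688, -3025920, -14610432.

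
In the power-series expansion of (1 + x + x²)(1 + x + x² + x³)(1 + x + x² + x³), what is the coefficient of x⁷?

(1 + x + x²) has coefficients 1,1,1 for degrees 0…2.
(1 + x + x² + x³) has coefficients 1,1,1,1,0,0,0,0 for degrees 0…7.
Finally multiplying by (1 + x + x² + x³), the product of all factors after the first has coefficients 1,2,3,4,3,2,1,0 for degrees 0…7.
[x⁷] = 1·0 + 1·1 + 1·2 = 3.

3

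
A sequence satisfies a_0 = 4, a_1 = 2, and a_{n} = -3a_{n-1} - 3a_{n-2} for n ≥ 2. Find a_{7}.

The ordinary generating function has denominator 1 + 3x + 3x^2.
Iterating the recurrence: a_0,…,a_{7} = 4, 2, -18, 48, -90, 126, -108, -54.

-54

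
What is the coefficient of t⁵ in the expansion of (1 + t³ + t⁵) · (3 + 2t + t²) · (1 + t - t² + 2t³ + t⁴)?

7

(1 + t³ + t⁵) has coefficients 1,0,0,1,0,1 for degrees 0…5.
(3 + 2t + t²) has coefficients 3,2,1,0,0,0 for degrees 0…5.
Finally multiplying by (1 + t - t² + 2t³ + t⁴), the product of all factors after the first has coefficients 3,5,0,5,6,4 for degrees 0…5.
[t⁵] = 1·4 + 1·0 + 1·3 = 7.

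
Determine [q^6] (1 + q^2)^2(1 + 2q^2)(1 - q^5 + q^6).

3

(1 + q^2)^2 has coefficients 1,0,2,0,1 for degrees 0…4.
(1 + 2q^2) has coefficients 1,0,2,0,0,0,0 for degrees 0…6.
Finally multiplying by (1 - q^5 + q^6), the product of all factors after the first has coefficients 1,0,2,0,0,-1,1 for degrees 0…6.
[q^6] = 1·1 + 2·0 + 1·2 = 3.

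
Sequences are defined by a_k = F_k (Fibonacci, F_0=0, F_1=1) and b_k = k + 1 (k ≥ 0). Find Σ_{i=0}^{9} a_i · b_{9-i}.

This is [x^9] in the product of the two ordinary generating functions.
Σ = 0·10 + 1·9 + 1·8 + 2·7 + 3·6 + 5·5 + 8·4 + 13·3 + 21·2 + 34·1 = 221.

221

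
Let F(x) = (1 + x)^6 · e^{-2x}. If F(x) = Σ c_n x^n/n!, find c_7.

-800

The EGF product rule gives c_7 = Σ_{k_1+k_2=7} C(7; k_1,k_2) · ∏ g_i(k_i), where (1+x)^6 gives the falling factorial (6)_k; e^{-2x} gives (-2)^k.
g_1(k) for k = 0…7: 1, 6, 30, 120, 360, 720, 720, 0.
g_2(k) for k = 0…7: 1, -2, 4, -8, 16, -32, 64, -128.
c_7 = Σ_k C(7,k)·g_1(k)·g_2(7−k) = 1·1·(-128) + 7·6·64 + 21·30·(-32) + 35·120·16 + 35·360·(-8) + 21·720·4 + 7·720·(-2) = −128 + 2688 − 20160 + 67200 − 100800 + 60480 − 10080 = -800.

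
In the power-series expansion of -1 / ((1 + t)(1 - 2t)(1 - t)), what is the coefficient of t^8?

The denominator gives the recurrence a_n = 2a_(n−1) + a_(n−2) − 2a_(n−3) for n ≥ 3; the numerator fixes a_0 = -1, a_1 = -2, a_2 = -5.
Iterating: -1, -2, -5, -10, -21, -42, -85, -170, -341, so a_8 = -341.

-341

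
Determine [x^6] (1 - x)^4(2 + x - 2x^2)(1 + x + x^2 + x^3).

(1 - x)^4 has coefficients 1,-4,6,-4,1 for degrees 0…4.
(2 + x - 2x^2) has coefficients 2,1,-2,0,0,0,0 for degrees 0…6.
Finally multiplying by (1 + x + x^2 + x^3), the product of all factors after the first has coefficients 2,3,1,1,-1,-2,0 for degrees 0…6.
[x^6] = 1·0 − 4·(-2) + 6·(-1) − 4·1 + 1·1 = -1.

-1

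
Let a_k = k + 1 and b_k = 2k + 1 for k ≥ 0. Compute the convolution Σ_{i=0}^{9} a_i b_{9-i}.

Write out a_i and b_{9-i} for i = 0,…,9 and sum the products.
Σ = 1·19 + 2·17 + 3·15 + 4·13 + 5·11 + 6·9 + 7·7 + 8·5 + 9·3 + 10·1 = 385.

385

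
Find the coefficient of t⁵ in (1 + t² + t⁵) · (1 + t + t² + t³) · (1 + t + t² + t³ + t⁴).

(1 + t² + t⁵) has coefficients 1,0,1,0,0,1 for degrees 0…5.
(1 + t + t² + t³) has coefficients 1,1,1,1,0,0 for degrees 0…5.
Finally multiplying by (1 + t + t² + t³ + t⁴), the product of all factors after the first has coefficients 1,2,3,4,4,3 for degrees 0…5.
[t⁵] = 1·3 + 1·4 + 1·1 = 8.

8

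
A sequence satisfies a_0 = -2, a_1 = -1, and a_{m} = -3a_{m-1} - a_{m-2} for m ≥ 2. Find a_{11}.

The ordinary generating function has denominator 1 + 3t + t^2.
Iterating the recurrence: a_0,…,a_{11} = -2, -1, 5, -14, 37, -97, 254, -665, 1741, -4558, 11933, -31241.

-31241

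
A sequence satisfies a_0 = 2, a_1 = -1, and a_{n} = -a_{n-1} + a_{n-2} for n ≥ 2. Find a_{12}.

322

The ordinary generating function has denominator 1 + z - z^2.
Iterating the recurrence: a_0,…,a_{12} = 2, -1, 3, -4, 7, -11, 18, -29, 47, -76, 123, -199, 322.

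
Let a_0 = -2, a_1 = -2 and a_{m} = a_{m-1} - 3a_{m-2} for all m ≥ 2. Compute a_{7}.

70

The ordinary generating function has denominator 1 - x + 3x^2.
Iterating the recurrence: a_0,…,a_{7} = -2, -2, 4, 10, -2, -32, -26, 70.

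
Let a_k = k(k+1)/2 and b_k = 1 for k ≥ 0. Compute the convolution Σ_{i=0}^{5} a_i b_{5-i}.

35

This is [x^5] in the product of the two ordinary generating functions.
Σ = 0·1 + 1·1 + 3·1 + 6·1 + 10·1 + 15·1 = 35.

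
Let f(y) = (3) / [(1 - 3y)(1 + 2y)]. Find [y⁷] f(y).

3783

Partial fractions give a closed form: a_n = (9/5)·3^n + (6/5)·(-2)^n.
At n = 7: a_7 = 3783.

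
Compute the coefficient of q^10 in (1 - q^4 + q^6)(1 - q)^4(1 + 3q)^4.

-182

(1 - q^4 + q^6) has coefficients 1,0,0,0,-1,0,1 for degrees 0…6.
(1 - q)^4 has coefficients 1,-4,6,-4,1,0,0,0,0,0,0 for degrees 0…10.
Finally multiplying by (1 + 3q)^4, the product of all factors after the first has coefficients 1,8,12,-40,-74,120,108,-216,81,0,0 for degrees 0…10.
[q^10] = 1·0 − 1·108 + 1·(-74) = -182.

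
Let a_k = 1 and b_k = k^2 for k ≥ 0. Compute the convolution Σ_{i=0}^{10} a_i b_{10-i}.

The convolution is the t^10 coefficient of A(t)B(t).
Σ = 1·100 + 1·81 + 1·64 + 1·49 + 1·36 + 1·25 + 1·16 + 1·9 + 1·4 + 1·1 + 1·0 = 385.

385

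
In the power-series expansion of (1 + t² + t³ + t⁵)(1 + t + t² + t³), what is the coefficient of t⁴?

(1 + t² + t³ + t⁵) has coefficients 1,0,1,1,0 for degrees 0…4.
(1 + t + t² + t³) has coefficients 1,1,1,1,0 for degrees 0…4.
[t⁴] = 1·0 + 1·1 + 1·1 = 2.

2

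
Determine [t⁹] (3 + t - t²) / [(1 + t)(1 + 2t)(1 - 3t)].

Partial fractions give a closed form: a_n = (-1/4)·(-1)^n + (9/5)·(-2)^n + (29/20)·3^n.
At n = 9: a_9 = 27619.

27619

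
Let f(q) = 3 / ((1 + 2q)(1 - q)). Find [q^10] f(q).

Partial fractions give a closed form: a_n = (2)·(-2)^n + (1)·1^n.
At n = 10: a_10 = 2049.

2049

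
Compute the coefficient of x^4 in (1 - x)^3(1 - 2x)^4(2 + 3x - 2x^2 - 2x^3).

(1 - x)^3 has coefficients 1,-3,3,-1 for degrees 0…3.
(1 - 2x)^4 has coefficients 1,-8,24,-32,16 for degrees 0…4.
Finally multiplying by (2 + 3x - 2x^2 - 2x^3), the product of all factors after the first has coefficients 2,-13,22,22,-96 for degrees 0…4.
[x^4] = 1·(-96) − 3·22 + 3·22 − 1·(-13) = -83.

-83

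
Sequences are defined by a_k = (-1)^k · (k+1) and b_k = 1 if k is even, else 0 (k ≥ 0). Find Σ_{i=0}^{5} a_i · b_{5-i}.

The convolution is the x^5 coefficient of A(x)B(x).
Σ = 1·0 − 2·1 + 3·0 − 4·1 + 5·0 − 6·1 = -12.

-12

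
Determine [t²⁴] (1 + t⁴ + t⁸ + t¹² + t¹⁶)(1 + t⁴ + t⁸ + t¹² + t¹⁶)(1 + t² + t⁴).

7

(1 + t⁴ + t⁸ + t¹² + t¹⁶) has coefficients 1,0,0,0,1,0,0,0,1,0,0,0,1,0,0,0,1 for degrees 0…16.
(1 + t⁴ + t⁸ + t¹² + t¹⁶) has coefficients 1,0,0,0,1,0,0,0,1,0,0,0,1,0,0,0,1,0,0,0,0,0,0,0,0 for degrees 0…24.
Finally multiplying by (1 + t² + t⁴), the product of all factors after the first has coefficients 1,0,1,0,2,0,1,0,2,0,1,0,2,0,1,0,2,0,1,0,1,0,0,0,0 for degrees 0…24.
[t²⁴] = 1·0 + 1·1 + 1·2 + 1·2 + 1·2 = 7.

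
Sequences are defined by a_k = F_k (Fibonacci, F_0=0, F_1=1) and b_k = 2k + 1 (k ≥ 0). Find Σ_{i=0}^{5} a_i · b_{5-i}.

40

This is [x^5] in the product of the two ordinary generating functions.
Σ = 0·11 + 1·9 + 1·7 + 2·5 + 3·3 + 5·1 = 40.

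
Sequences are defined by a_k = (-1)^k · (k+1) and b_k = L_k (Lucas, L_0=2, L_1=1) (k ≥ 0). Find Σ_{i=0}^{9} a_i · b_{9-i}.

3

This is [x^9] in the product of the two ordinary generating functions.
Σ = 1·76 − 2·47 + 3·29 − 4·18 + 5·11 − 6·7 + 7·4 − 8·3 + 9·1 − 10·2 = 3.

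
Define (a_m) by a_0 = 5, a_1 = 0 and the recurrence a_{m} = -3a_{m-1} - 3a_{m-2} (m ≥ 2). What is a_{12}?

The ordinary generating function has denominator 1 + 3y + 3y^2.
Iterating the recurrence: a_0,…,a_{12} = 5, 0, -15, 45, -90, 135, -135, 0, 405, -1215, 2430, -3645, 3645.

3645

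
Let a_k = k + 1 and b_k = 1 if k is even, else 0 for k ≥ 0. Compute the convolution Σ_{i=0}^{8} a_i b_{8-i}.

Write out a_i and b_{8-i} for i = 0,…,8 and sum the products.
Σ = 1·1 + 2·0 + 3·1 + 4·0 + 5·1 + 6·0 + 7·1 + 8·0 + 9·1 = 25.

25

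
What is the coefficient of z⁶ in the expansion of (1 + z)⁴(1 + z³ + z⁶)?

(1 + z)⁴ has coefficients 1,4,6,4,1 for degrees 0…4.
(1 + z³ + z⁶) has coefficients 1,0,0,1,0,0,1 for degrees 0…6.
[z⁶] = 1·1 + 4·0 + 6·0 + 4·1 + 1·0 = 5.

5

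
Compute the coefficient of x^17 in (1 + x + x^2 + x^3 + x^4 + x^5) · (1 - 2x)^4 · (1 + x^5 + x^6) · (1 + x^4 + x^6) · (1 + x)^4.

111

(1 + x + x^2 + x^3 + x^4 + x^5) has coefficients 1,1,1,1,1,1 for degrees 0…5.
(1 - 2x)^4 has coefficients 1,-8,24,-32,16,0,0,0,0,0,0,0,0,0,0,0,0,0 for degrees 0…17.
Multiplying by (1 + x^5 + x^6) gives running coefficients 1,-8,24,-32,16,1,-7,16,-8,-16,16,0,0,0,0,0,0,0 for degrees 0…17.
Multiplying by (1 + x^4 + x^6) gives running coefficients 1,-8,24,-32,17,-7,18,-24,32,-47,25,17,-15,0,8,-16,16,0 for degrees 0…17.
Finally multiplying by (1 + x)^4, the product of all factors after the first has coefficients 1,-4,-2,20,2,-43,-12,42,33,2,-49,-61,47,95,11,-27,-15,0 for degrees 0…17.
[x^17] = 1·0 + 1·(-15) + 1·(-27) + 1·11 + 1·95 + 1·47 = 111.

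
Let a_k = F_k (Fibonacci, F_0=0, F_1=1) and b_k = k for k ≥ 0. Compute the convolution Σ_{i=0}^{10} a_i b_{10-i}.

Write out a_i and b_{10-i} for i = 0,…,10 and sum the products.
Σ = 0·10 + 1·9 + 1·8 + 2·7 + 3·6 + 5·5 + 8·4 + 13·3 + 21·2 + 34·1 + 55·0 = 221.

221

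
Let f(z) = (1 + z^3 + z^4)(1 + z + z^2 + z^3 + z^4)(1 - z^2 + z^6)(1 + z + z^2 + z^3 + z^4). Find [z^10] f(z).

3

(1 + z^3 + z^4) has coefficients 1,0,0,1,1 for degrees 0…4.
(1 + z + z^2 + z^3 + z^4) has coefficients 1,1,1,1,1,0,0,0,0,0,0 for degrees 0…10.
Multiplying by (1 - z^2 + z^6) gives running coefficients 1,1,0,0,0,-1,0,1,1,1,1 for degrees 0…10.
Finally multiplying by (1 + z + z^2 + z^3 + z^4), the product of all factors after the first has coefficients 1,2,2,2,2,0,-1,0,1,2,4 for degrees 0…10.
[z^10] = 1·4 + 1·0 + 1·(-1) = 3.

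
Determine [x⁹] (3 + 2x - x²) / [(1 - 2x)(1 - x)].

The denominator gives the recurrence a_n = 3a_(n−1) − 2a_(n−2) for n ≥ 3; the numerator fixes a_0 = 3, a_1 = 11, a_2 = 26.
Iterating: 3, 11, 26, 56, 116, 236, 476, 956, 1916, 3836, so a_9 = 3836.

3836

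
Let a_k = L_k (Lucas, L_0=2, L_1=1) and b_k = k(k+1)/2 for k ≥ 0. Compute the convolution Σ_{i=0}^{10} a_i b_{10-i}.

1258

The convolution is the x^10 coefficient of A(x)B(x).
Σ = 2·55 + 1·45 + 3·36 + 4·28 + 7·21 + 11·15 + 18·10 + 29·6 + 47·3 + 76·1 + 123·0 = 1258.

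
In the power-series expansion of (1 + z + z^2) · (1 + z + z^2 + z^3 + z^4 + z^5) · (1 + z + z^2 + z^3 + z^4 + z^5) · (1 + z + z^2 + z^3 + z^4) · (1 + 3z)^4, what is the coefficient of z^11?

17346

(1 + z + z^2) has coefficients 1,1,1 for degrees 0…2.
(1 + z + z^2 + z^3 + z^4 + z^5) has coefficients 1,1,1,1,1,1,0,0,0,0,0,0 for degrees 0…11.
Multiplying by (1 + z + z^2 + z^3 + z^4 + z^5) gives running coefficients 1,2,3,4,5,6,5,4,3,2,1,0 for degrees 0…11.
Multiplying by (1 + z + z^2 + z^3 + z^4) gives running coefficients 1,3,6,10,15,20,23,24,23,20,15,10 for degrees 0…11.
Finally multiplying by (1 + 3z)^4, the product of all factors after the first has coefficients 1,15,96,352,864,1631,2639,3810,4928,5696,5952,5698 for degrees 0…11.
[z^11] = 1·5698 + 1·5952 + 1·5696 = 17346.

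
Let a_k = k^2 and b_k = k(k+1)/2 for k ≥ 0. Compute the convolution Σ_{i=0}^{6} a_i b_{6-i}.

Write out a_i and b_{6-i} for i = 0,…,6 and sum the products.
Σ = 0·21 + 1·15 + 4·10 + 9·6 + 16·3 + 25·1 + 36·0 = 182.

182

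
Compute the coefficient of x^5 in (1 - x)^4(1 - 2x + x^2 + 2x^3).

6

(1 - x)^4 has coefficients 1,-4,6,-4,1 for degrees 0…4.
(1 - 2x + x^2 + 2x^3) has coefficients 1,-2,1,2,0,0 for degrees 0…5.
[x^5] = 1·0 − 4·0 + 6·2 − 4·1 + 1·(-2) = 6.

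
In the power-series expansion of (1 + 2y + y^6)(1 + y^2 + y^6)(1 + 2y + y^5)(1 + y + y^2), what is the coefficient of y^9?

(1 + 2y + y^6) has coefficients 1,2,0,0,0,0,1 for degrees 0…6.
(1 + y^2 + y^6) has coefficients 1,0,1,0,0,0,1,0,0,0 for degrees 0…9.
Multiplying by (1 + 2y + y^5) gives running coefficients 1,2,1,2,0,1,1,3,0,0 for degrees 0…9.
Finally multiplying by (1 + y + y^2), the product of all factors after the first has coefficients 1,3,4,5,3,3,2,5,4,3 for degrees 0…9.
[y^9] = 1·3 + 2·4 + 1·5 = 16.

16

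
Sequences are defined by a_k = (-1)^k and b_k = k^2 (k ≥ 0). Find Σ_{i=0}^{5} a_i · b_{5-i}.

The convolution is the t^5 coefficient of A(t)B(t).
Σ = 1·25 − 1·16 + 1·9 − 1·4 + 1·1 − 1·0 = 15.

15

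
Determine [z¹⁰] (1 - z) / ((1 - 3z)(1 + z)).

Partial fractions give a closed form: a_n = (1/2)·3^n + (1/2)·(-1)^n.
At n = 10: a_10 = 29525.

29525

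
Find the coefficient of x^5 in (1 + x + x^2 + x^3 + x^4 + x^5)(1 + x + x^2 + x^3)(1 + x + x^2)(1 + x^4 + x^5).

(1 + x + x^2 + x^3 + x^4 + x^5) has coefficients 1,1,1,1,1,1 for degrees 0…5.
(1 + x + x^2 + x^3) has coefficients 1,1,1,1,0,0 for degrees 0…5.
Multiplying by (1 + x + x^2) gives running coefficients 1,2,3,3,2,1 for degrees 0…5.
Finally multiplying by (1 + x^4 + x^5), the product of all factors after the first has coefficients 1,2,3,3,3,4 for degrees 0…5.
[x^5] = 1·4 + 1·3 + 1·3 + 1·3 + 1·2 + 1·1 = 16.

16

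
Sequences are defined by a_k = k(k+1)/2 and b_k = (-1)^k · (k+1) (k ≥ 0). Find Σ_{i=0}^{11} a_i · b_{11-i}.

21

This is [x^11] in the product of the two ordinary generating functions.
Σ = 0·(-12) + 1·11 + 3·(-10) + 6·9 + 10·(-8) + 15·7 + 21·(-6) + 28·5 + 36·(-4) + 45·3 + 55·(-2) + 66·1 = 21.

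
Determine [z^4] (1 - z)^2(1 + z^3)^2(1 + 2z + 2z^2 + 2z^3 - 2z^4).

(1 - z)^2 has coefficients 1,-2,1 for degrees 0…2.
(1 + z^3)^2 has coefficients 1,0,0,2,0 for degrees 0…4.
Finally multiplying by (1 + 2z + 2z^2 + 2z^3 - 2z^4), the product of all factors after the first has coefficients 1,2,2,4,2 for degrees 0…4.
[z^4] = 1·2 − 2·4 + 1·2 = -4.

-4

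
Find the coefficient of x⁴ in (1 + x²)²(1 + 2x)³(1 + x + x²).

(1 + x²)² has coefficients 1,0,2,0,1 for degrees 0…4.
(1 + 2x)³ has coefficients 1,6,12,8,0 for degrees 0…4.
Finally multiplying by (1 + x + x²), the product of all factors after the first has coefficients 1,7,19,26,20 for degrees 0…4.
[x⁴] = 1·20 + 2·19 + 1·1 = 59.

59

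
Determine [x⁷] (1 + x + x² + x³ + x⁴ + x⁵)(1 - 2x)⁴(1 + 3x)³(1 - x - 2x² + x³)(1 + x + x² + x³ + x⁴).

-141

(1 + x + x² + x³ + x⁴ + x⁵) has coefficients 1,1,1,1,1,1 for degrees 0…5.
(1 - 2x)⁴ has coefficients 1,-8,24,-32,16,0,0,0 for degrees 0…7.
Multiplying by (1 + 3x)³ gives running coefficients 1,1,-21,-5,160,-72,-432,432 for degrees 0…7.
Multiplying by (1 - x - 2x² + x³) gives running coefficients 1,0,-24,15,208,-243,-685,1168 for degrees 0…7.
Finally multiplying by (1 + x + x² + x³ + x⁴), the product of all factors after the first has coefficients 1,1,-23,-8,200,-44,-729,463 for degrees 0…7.
[x⁷] = 1·463 + 1·(-729) + 1·(-44) + 1·200 + 1·(-8) + 1·(-23) = -141.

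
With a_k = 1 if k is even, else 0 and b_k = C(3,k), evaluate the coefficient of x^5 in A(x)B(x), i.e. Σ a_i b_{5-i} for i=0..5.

The convolution is the x^5 coefficient of A(x)B(x).
Σ = 1·0 + 0·0 + 1·1 + 0·3 + 1·3 + 0·1 = 4.

4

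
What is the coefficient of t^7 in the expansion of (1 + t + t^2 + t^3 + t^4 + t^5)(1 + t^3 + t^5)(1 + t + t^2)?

7

(1 + t + t^2 + t^3 + t^4 + t^5) has coefficients 1,1,1,1,1,1 for degrees 0…5.
(1 + t^3 + t^5) has coefficients 1,0,0,1,0,1,0,0 for degrees 0…7.
Finally multiplying by (1 + t + t^2), the product of all factors after the first has coefficients 1,1,1,1,1,2,1,1 for degrees 0…7.
[t^7] = 1·1 + 1·1 + 1·2 + 1·1 + 1·1 + 1·1 = 7.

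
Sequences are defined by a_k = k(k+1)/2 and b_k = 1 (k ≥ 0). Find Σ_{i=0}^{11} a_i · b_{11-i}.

286

This is [x^11] in the product of the two ordinary generating functions.
Σ = 0·1 + 1·1 + 3·1 + 6·1 + 10·1 + 15·1 + 21·1 + 28·1 + 36·1 + 45·1 + 55·1 + 66·1 = 286.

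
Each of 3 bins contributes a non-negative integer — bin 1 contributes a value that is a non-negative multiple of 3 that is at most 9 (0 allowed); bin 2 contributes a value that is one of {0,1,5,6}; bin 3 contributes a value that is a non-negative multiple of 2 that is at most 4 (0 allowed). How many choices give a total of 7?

3

The generating function for the choices is (1 + y³ + y⁶ + y⁹)·(1 + y + y⁵ + y⁶)·(1 + y² + y⁴); the count is [y⁷].
(1 + y³ + y⁶ + y⁹) has coefficients 1,0,0,1,0,0,1,0 for degrees 0…7.
(1 + y + y⁵ + y⁶) has coefficients 1,1,0,0,0,1,1,0 for degrees 0…7.
Finally multiplying by (1 + y² + y⁴), the product of all factors after the first has coefficients 1,1,1,1,1,2,1,1 for degrees 0…7.
[y⁷] = 1·1 + 1·1 + 1·1 = 3.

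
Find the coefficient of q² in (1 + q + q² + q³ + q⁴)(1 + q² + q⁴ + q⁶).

2

(1 + q + q² + q³ + q⁴) has coefficients 1,1,1 for degrees 0…2.
(1 + q² + q⁴ + q⁶) has coefficients 1,0,1 for degrees 0…2.
[q²] = 1·1 + 1·0 + 1·1 = 2.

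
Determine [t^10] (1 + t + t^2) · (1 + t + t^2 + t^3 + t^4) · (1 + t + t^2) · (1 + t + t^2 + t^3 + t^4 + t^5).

(1 + t + t^2) has coefficients 1,1,1 for degrees 0…2.
(1 + t + t^2 + t^3 + t^4) has coefficients 1,1,1,1,1,0,0,0,0,0,0 for degrees 0…10.
Multiplying by (1 + t + t^2) gives running coefficients 1,2,3,3,3,2,1,0,0,0,0 for degrees 0…10.
Finally multiplying by (1 + t + t^2 + t^3 + t^4 + t^5), the product of all factors after the first has coefficients 1,3,6,9,12,14,14,12,9,6,3 for degrees 0…10.
[t^10] = 1·3 + 1·6 + 1·9 = 18.

18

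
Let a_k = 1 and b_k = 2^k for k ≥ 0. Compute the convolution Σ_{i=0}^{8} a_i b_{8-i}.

511

This is [x^8] in the product of the two ordinary generating functions.
Σ = 1·256 + 1·128 + 1·64 + 1·32 + 1·16 + 1·8 + 1·4 + 1·2 + 1·1 = 511.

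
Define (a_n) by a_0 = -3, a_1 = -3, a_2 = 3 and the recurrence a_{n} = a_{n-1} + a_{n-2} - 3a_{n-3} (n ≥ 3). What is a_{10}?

The ordinary generating function has denominator 1 - q - q^2 + 3q^3.
Iterating the recurrence: a_0,…,a_{10} = -3, -3, 3, 9, 21, 21, 15, -27, -75, -147, -141.

-141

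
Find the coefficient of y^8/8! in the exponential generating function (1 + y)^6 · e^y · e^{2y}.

5668137

The EGF product rule gives c_8 = Σ_{k_1+k_2+k_3=8} C(8; k_1,k_2,k_3) · ∏ g_i(k_i), where (1+y)^6 gives the falling factorial (6)_k; e^y gives (1)^k; e^{2y} gives (2)^k.
g_1(k) for k = 0…8: 1, 6, 30, 120, 360, 720, 720, 0, 0.
g_2(k) for k = 0…8: 1, 1, 1, 1, 1, 1, 1, 1, 1.
g_3(k) for k = 0…8: 1, 2, 4, 8, 16, 32, 64, 128, 256.
First combine the last two factors: h(k) = Σ_j C(k,j)·g_2(j)·g_3(k−j) for k = 0…8: 1, 3, 9, 27, 81, 243, 729, 2187, 6561.
c_8 = Σ_k C(8,k)·g_1(k)·h(8−k) = 1·1·6561 + 8·6·2187 + 28·30·729 + 56·120·243 + 70·360·81 + 56·720·27 + 28·720·9 = 6561 + 104976 + 612360 + 1632960 + 2041200 + 1088640 + 181440 = 5668137.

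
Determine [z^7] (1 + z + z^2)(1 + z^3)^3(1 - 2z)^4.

3

(1 + z + z^2) has coefficients 1,1,1 for degrees 0…2.
(1 + z^3)^3 has coefficients 1,0,0,3,0,0,3,0 for degrees 0…7.
Finally multiplying by (1 - 2z)^4, the product of all factors after the first has coefficients 1,-8,24,-29,-8,72,-93,24 for degrees 0…7.
[z^7] = 1·24 + 1·(-93) + 1·72 = 3.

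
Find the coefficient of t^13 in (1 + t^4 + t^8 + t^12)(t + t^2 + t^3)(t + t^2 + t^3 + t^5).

(1 + t^4 + t^8 + t^12) has coefficients 1,0,0,0,1,0,0,0,1,0,0,0,1 for degrees 0…12.
(t + t^2 + t^3) has coefficients 0,1,1,1,0,0,0,0,0,0,0,0,0,0 for degrees 0…13.
Finally multiplying by (t + t^2 + t^3 + t^5), the product of all factors after the first has coefficients 0,0,1,2,3,2,2,1,1,0,0,0,0,0 for degrees 0…13.
[t^13] = 1·0 + 1·0 + 1·2 + 1·0 = 2.

2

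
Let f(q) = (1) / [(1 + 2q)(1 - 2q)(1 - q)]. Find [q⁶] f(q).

Partial fractions give a closed form: a_n = (1/3)·(-2)^n + (1)·2^n + (-1/3)·1^n.
At n = 6: a_6 = 85.

85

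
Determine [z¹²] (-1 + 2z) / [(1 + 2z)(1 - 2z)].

-4096

The denominator gives the recurrence a_n = 4a_(n−2) for n ≥ 2; the numerator fixes a_0 = -1, a_1 = 2.
Iterating: -1, 2, -4, 8, -16, 32, -64, 128, -256, 512, -1024, 2048, -4096, so a_12 = -4096.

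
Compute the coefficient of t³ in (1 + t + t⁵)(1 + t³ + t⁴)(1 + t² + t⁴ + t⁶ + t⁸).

(1 + t + t⁵) has coefficients 1,1,0,0 for degrees 0…3.
(1 + t³ + t⁴) has coefficients 1,0,0,1 for degrees 0…3.
Finally multiplying by (1 + t² + t⁴ + t⁶ + t⁸), the product of all factors after the first has coefficients 1,0,1,1 for degrees 0…3.
[t³] = 1·1 + 1·1 = 2.

2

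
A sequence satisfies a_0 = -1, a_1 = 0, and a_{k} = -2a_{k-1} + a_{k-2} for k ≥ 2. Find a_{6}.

-29

The ordinary generating function has denominator 1 + 2y - y^2.
Iterating the recurrence: a_0,…,a_{6} = -1, 0, -1, 2, -5, 12, -29.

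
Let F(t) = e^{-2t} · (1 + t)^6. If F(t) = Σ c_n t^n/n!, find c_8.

-5888

The EGF product rule gives c_8 = Σ_{k_1+k_2=8} C(8; k_1,k_2) · ∏ g_i(k_i), where e^{-2t} gives (-2)^k; (1+t)^6 gives the falling factorial (6)_k.
g_1(k) for k = 0…8: 1, -2, 4, -8, 16, -32, 64, -128, 256.
g_2(k) for k = 0…8: 1, 6, 30, 120, 360, 720, 720, 0, 0.
c_8 = Σ_k C(8,k)·g_1(k)·g_2(8−k) = 28·4·720 + 56·(-8)·720 + 70·16·360 + 56·(-32)·120 + 28·64·30 + 8·(-128)·6 + 1·256·1 = 80640 − 322560 + 403200 − 215040 + 53760 − 6144 + 256 = -5888.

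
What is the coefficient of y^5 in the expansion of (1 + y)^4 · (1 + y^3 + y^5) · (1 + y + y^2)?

17

(1 + y)^4 has coefficients 1,4,6,4,1 for degrees 0…4.
(1 + y^3 + y^5) has coefficients 1,0,0,1,0,1 for degrees 0…5.
Finally multiplying by (1 + y + y^2), the product of all factors after the first has coefficients 1,1,1,1,1,2 for degrees 0…5.
[y^5] = 1·2 + 4·1 + 6·1 + 4·1 + 1·1 = 17.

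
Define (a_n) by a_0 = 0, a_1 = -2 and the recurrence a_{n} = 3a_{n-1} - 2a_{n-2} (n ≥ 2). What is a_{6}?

-126

The ordinary generating function has denominator 1 - 3t + 2t^2.
Iterating the recurrence: a_0,…,a_{6} = 0, -2, -6, -14, -30, -62, -126.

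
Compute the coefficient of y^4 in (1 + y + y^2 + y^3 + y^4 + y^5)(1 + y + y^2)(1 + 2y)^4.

179

(1 + y + y^2 + y^3 + y^4 + y^5) has coefficients 1,1,1,1,1 for degrees 0…4.
(1 + y + y^2) has coefficients 1,1,1,0,0 for degrees 0…4.
Finally multiplying by (1 + 2y)^4, the product of all factors after the first has coefficients 1,9,33,64,72 for degrees 0…4.
[y^4] = 1·72 + 1·64 + 1·33 + 1·9 + 1·1 = 179.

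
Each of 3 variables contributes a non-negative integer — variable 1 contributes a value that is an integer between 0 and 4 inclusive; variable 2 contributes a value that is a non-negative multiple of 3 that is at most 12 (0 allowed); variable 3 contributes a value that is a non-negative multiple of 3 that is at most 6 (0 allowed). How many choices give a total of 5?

The generating function for the choices is (1 + z + z² + z³ + z⁴)·(1 + z³ + z⁶ + z⁹ + z¹²)·(1 + z³ + z⁶); the count is [z⁵].
(1 + z + z² + z³ + z⁴) has coefficients 1,1,1,1,1 for degrees 0…4.
(1 + z³ + z⁶ + z⁹ + z¹²) has coefficients 1,0,0,1,0,0 for degrees 0…5.
Finally multiplying by (1 + z³ + z⁶), the product of all factors after the first has coefficients 1,0,0,2,0,0 for degrees 0…5.
[z⁵] = 1·0 + 1·0 + 1·2 + 1·0 + 1·0 = 2.

2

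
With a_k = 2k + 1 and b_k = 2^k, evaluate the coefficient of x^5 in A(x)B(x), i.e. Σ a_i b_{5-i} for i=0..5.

177

The convolution is the t^5 coefficient of A(t)B(t).
Σ = 1·32 + 3·16 + 5·8 + 7·4 + 9·2 + 11·1 = 177.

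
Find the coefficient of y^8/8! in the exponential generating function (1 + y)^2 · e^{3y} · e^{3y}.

The EGF product rule gives c_8 = Σ_{k_1+k_2+k_3=8} C(8; k_1,k_2,k_3) · ∏ g_i(k_i), where (1+y)^2 gives the falling factorial (2)_k; e^{3y} gives (3)^k; e^{3y} gives (3)^k.
g_1(k) for k = 0…8: 1, 2, 2, 0, 0, 0, 0, 0, 0.
g_2(k) for k = 0…8: 1, 3, 9, 27, 81, 243, 729, 2187, 6561.
g_3(k) for k = 0…8: 1, 3, 9, 27, 81, 243, 729, 2187, 6561.
First combine the last two factors: h(k) = Σ_j C(k,j)·g_2(j)·g_3(k−j) for k = 0…8: 1, 6, 36, 216, 1296, 7776, 46656, 279936, 1679616.
c_8 = Σ_k C(8,k)·g_1(k)·h(8−k) = 1·1·1679616 + 8·2·279936 + 28·2·46656 = 1679616 + 4478976 + 2612736 = 8771328.

8771328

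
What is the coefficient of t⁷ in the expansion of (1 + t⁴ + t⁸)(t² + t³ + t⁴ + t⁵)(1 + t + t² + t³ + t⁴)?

5

(1 + t⁴ + t⁸) has coefficients 1,0,0,0,1,0,0,0 for degrees 0…7.
(t² + t³ + t⁴ + t⁵) has coefficients 0,0,1,1,1,1,0,0 for degrees 0…7.
Finally multiplying by (1 + t + t² + t³ + t⁴), the product of all factors after the first has coefficients 0,0,1,2,3,4,4,3 for degrees 0…7.
[t⁷] = 1·3 + 1·2 = 5.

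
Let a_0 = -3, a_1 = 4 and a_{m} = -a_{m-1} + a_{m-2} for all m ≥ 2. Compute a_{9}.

199

The ordinary generating function has denominator 1 + y - y^2.
Iterating the recurrence: a_0,…,a_{9} = -3, 4, -7, 11, -18, 29, -47, 76, -123, 199.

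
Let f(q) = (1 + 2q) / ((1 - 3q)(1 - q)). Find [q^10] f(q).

147621

Partial fractions give a closed form: a_n = (5/2)·3^n + (-3/2)·1^n.
At n = 10: a_10 = 147621.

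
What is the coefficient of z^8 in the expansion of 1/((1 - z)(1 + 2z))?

Partial fractions give a closed form: a_n = (1/3)·1^n + (2/3)·(-2)^n.
At n = 8: a_8 = 171.

171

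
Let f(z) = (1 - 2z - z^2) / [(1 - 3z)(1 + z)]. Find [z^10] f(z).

9842

The denominator gives the recurrence a_n = 2a_(n−1) + 3a_(n−2) for n ≥ 3; the numerator fixes a_0 = 1, a_1 = 0, a_2 = 2.
Iterating: 1, 0, 2, 4, 14, 40, 122, 364, 1094, 3280, 9842, so a_10 = 9842.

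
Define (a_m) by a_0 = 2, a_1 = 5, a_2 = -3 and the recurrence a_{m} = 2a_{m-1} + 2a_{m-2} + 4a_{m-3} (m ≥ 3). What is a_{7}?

928

The ordinary generating function has denominator 1 - 2y - 2y^2 - 4y^3.
Iterating the recurrence: a_0,…,a_{7} = 2, 5, -3, 12, 38, 88, 300, 928.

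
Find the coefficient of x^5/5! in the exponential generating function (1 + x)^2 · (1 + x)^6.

6720

The EGF product rule gives c_5 = Σ_{k_1+k_2=5} C(5; k_1,k_2) · ∏ g_i(k_i), where (1+x)^2 gives the falling factorial (2)_k; (1+x)^6 gives the falling factorial (6)_k.
g_1(k) for k = 0…5: 1, 2, 2, 0, 0, 0.
g_2(k) for k = 0…5: 1, 6, 30, 120, 360, 720.
c_5 = Σ_k C(5,k)·g_1(k)·g_2(5−k) = 1·1·720 + 5·2·360 + 10·2·120 = 720 + 3600 + 2400 = 6720.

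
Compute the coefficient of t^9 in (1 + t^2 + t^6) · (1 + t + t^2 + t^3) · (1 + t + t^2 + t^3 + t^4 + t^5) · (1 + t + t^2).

21

(1 + t^2 + t^6) has coefficients 1,0,1,0,0,0,1 for degrees 0…6.
(1 + t + t^2 + t^3) has coefficients 1,1,1,1,0,0,0,0,0,0 for degrees 0…9.
Multiplying by (1 + t + t^2 + t^3 + t^4 + t^5) gives running coefficients 1,2,3,4,4,4,3,2,1,0 for degrees 0…9.
Finally multiplying by (1 + t + t^2), the product of all factors after the first has coefficients 1,3,6,9,11,12,11,9,6,3 for degrees 0…9.
[t^9] = 1·3 + 1·9 + 1·9 = 21.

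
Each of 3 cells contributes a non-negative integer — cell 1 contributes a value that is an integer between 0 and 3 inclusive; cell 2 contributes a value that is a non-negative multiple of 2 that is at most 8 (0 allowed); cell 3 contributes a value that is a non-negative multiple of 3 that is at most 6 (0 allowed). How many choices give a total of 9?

The generating function for the choices is (1 + y + y^2 + y^3)·(1 + y^2 + y^4 + y^6 + y^8)·(1 + y^3 + y^6); the count is [y^9].
(1 + y + y^2 + y^3) has coefficients 1,1,1,1 for degrees 0…3.
(1 + y^2 + y^4 + y^6 + y^8) has coefficients 1,0,1,0,1,0,1,0,1,0 for degrees 0…9.
Finally multiplying by (1 + y^3 + y^6), the product of all factors after the first has coefficients 1,0,1,1,1,1,2,1,2,1 for degrees 0…9.
[y^9] = 1·1 + 1·2 + 1·1 + 1·2 = 6.

6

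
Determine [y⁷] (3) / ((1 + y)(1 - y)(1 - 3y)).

Partial fractions give a closed form: a_n = (3/8)·(-1)^n + (-3/4)·1^n + (27/8)·3^n.
At n = 7: a_7 = 7380.

7380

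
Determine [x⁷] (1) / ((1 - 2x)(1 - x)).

255

Partial fractions give a closed form: a_n = (2)·2^n + (-1)·1^n.
At n = 7: a_7 = 255.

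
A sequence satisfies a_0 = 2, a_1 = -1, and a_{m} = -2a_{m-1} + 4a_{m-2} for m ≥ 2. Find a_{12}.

The ordinary generating function has denominator 1 + 2x - 4x^2.
Iterating the recurrence: a_0,…,a_{12} = 2, -1, 10, -24, 88, -272, 896, -2880, 9344, -30208, 97792, -316416, 1024000.

1024000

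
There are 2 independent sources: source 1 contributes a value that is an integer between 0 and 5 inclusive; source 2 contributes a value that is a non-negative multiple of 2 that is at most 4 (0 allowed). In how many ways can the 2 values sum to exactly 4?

3

The generating function for the choices is (1 + q + q² + q³ + q⁴ + q⁵)·(1 + q² + q⁴); the count is [q⁴].
(1 + q + q² + q³ + q⁴ + q⁵) has coefficients 1,1,1,1,1 for degrees 0…4.
(1 + q² + q⁴) has coefficients 1,0,1,0,1 for degrees 0…4.
[q⁴] = 1·1 + 1·0 + 1·1 + 1·0 + 1·1 = 3.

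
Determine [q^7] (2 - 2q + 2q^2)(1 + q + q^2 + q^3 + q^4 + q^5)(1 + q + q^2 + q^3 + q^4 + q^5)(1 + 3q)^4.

(2 - 2q + 2q^2) has coefficients 2,-2,2 for degrees 0…2.
(1 + q + q^2 + q^3 + q^4 + q^5) has coefficients 1,1,1,1,1,1,0,0 for degrees 0…7.
Multiplying by (1 + q + q^2 + q^3 + q^4 + q^5) gives running coefficients 1,2,3,4,5,6,5,4 for degrees 0…7.
Finally multiplying by (1 + 3q)^4, the product of all factors after the first has coefficients 1,14,81,256,512,768,1022,1252 for degrees 0…7.
[q^7] = 2·1252 − 2·1022 + 2·768 = 1996.

1996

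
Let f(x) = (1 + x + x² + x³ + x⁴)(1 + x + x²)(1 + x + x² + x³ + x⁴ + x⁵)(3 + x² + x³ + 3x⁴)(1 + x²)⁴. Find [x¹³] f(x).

(1 + x + x² + x³ + x⁴) has coefficients 1,1,1,1,1 for degrees 0…4.
(1 + x + x²) has coefficients 1,1,1,0,0,0,0,0,0,0,0,0,0,0 for degrees 0…13.
Multiplying by (1 + x + x² + x³ + x⁴ + x⁵) gives running coefficients 1,2,3,3,3,3,2,1,0,0,0,0,0,0 for degrees 0…13.
Multiplying by (3 + x² + x³ + 3x⁴) gives running coefficients 3,6,10,12,17,21,21,18,14,12,7,3,0,0 for degrees 0…13.
Finally multiplying by (1 + x²)⁴, the product of all factors after the first has coefficients 3,6,22,36,75,105,161,198,243,264,267,255,213,177 for degrees 0…13.
[x¹³] = 1·177 + 1·213 + 1·255 + 1·267 + 1·264 = 1176.

1176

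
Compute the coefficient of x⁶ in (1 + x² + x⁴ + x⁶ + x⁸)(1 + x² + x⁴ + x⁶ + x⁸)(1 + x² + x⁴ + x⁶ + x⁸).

(1 + x² + x⁴ + x⁶ + x⁸) has coefficients 1,0,1,0,1,0,1 for degrees 0…6.
(1 + x² + x⁴ + x⁶ + x⁸) has coefficients 1,0,1,0,1,0,1 for degrees 0…6.
Finally multiplying by (1 + x² + x⁴ + x⁶ + x⁸), the product of all factors after the first has coefficients 1,0,2,0,3,0,4 for degrees 0…6.
[x⁶] = 1·4 + 1·3 + 1·2 + 1·1 = 10.

10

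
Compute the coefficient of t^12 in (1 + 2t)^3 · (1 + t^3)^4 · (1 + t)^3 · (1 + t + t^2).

1081

(1 + 2t)^3 has coefficients 1,6,12,8 for degrees 0…3.
(1 + t^3)^4 has coefficients 1,0,0,4,0,0,6,0,0,4,0,0,1 for degrees 0…12.
Multiplying by (1 + t)^3 gives running coefficients 1,3,3,5,12,12,10,18,18,10,12,12,5 for degrees 0…12.
Finally multiplying by (1 + t + t^2), the product of all factors after the first has coefficients 1,4,7,11,20,29,34,40,46,46,40,34,29 for degrees 0…12.
[t^12] = 1·29 + 6·34 + 12·40 + 8·46 = 1081.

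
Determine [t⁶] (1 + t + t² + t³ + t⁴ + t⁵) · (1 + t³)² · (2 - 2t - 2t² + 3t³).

3

(1 + t + t² + t³ + t⁴ + t⁵) has coefficients 1,1,1,1,1,1 for degrees 0…5.
(1 + t³)² has coefficients 1,0,0,2,0,0,1 for degrees 0…6.
Finally multiplying by (2 - 2t - 2t² + 3t³), the product of all factors after the first has coefficients 2,-2,-2,7,-4,-4,8 for degrees 0…6.
[t⁶] = 1·8 + 1·(-4) + 1·(-4) + 1·7 + 1·(-2) + 1·(-2) = 3.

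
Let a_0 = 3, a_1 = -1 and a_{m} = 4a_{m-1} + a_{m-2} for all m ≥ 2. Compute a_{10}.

The ordinary generating function has denominator 1 - 4q - q^2.
Iterating the recurrence: a_0,…,a_{10} = 3, -1, -1, -5, -21, -89, -377, -1597, -6765, -28657, -121393.

-121393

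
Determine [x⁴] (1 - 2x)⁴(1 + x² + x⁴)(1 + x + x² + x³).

18

(1 - 2x)⁴ has coefficients 1,-8,24,-32,16 for degrees 0…4.
(1 + x² + x⁴) has coefficients 1,0,1,0,1 for degrees 0…4.
Finally multiplying by (1 + x + x² + x³), the product of all factors after the first has coefficients 1,1,2,2,2 for degrees 0…4.
[x⁴] = 1·2 − 8·2 + 24·2 − 32·1 + 16·1 = 18.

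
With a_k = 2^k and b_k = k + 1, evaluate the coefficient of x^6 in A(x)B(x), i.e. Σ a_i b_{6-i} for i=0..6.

Write out a_i and b_{6-i} for i = 0,…,6 and sum the products.
Σ = 1·7 + 2·6 + 4·5 + 8·4 + 16·3 + 32·2 + 64·1 = 247.

247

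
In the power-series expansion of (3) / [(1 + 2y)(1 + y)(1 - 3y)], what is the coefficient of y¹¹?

234234

Partial fractions give a closed form: a_n = (12/5)·(-2)^n + (-3/4)·(-1)^n + (27/20)·3^n.
At n = 11: a_11 = 234234.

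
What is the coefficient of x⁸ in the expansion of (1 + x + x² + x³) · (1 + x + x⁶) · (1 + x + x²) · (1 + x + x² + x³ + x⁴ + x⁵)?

21

(1 + x + x² + x³) has coefficients 1,1,1,1 for degrees 0…3.
(1 + x + x⁶) has coefficients 1,1,0,0,0,0,1,0,0 for degrees 0…8.
Multiplying by (1 + x + x²) gives running coefficients 1,2,2,1,0,0,1,1,1 for degrees 0…8.
Finally multiplying by (1 + x + x² + x³ + x⁴ + x⁵), the product of all factors after the first has coefficients 1,3,5,6,6,6,6,5,4 for degrees 0…8.
[x⁸] = 1·4 + 1·5 + 1·6 + 1·6 = 21.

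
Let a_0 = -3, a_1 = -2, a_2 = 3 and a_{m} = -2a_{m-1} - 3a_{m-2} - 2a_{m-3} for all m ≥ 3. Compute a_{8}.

The ordinary generating function has denominator 1 + 2y + 3y^2 + 2y^3.
Iterating the recurrence: a_0,…,a_{8} = -3, -2, 3, 6, -17, 10, 19, -34, -9.

-9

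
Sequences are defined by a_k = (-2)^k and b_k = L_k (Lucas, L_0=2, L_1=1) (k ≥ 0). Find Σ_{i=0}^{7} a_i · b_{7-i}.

Write out a_i and b_{7-i} for i = 0,…,7 and sum the products.
Σ = 1·29 − 2·18 + 4·11 − 8·7 + 16·4 − 32·3 + 64·1 − 128·2 = -243.

-243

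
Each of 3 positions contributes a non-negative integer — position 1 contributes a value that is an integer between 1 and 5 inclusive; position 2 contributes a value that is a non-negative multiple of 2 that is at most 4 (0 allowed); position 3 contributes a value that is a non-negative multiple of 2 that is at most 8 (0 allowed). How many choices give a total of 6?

5

The generating function for the choices is (t + t^2 + t^3 + t^4 + t^5)·(1 + t^2 + t^4)·(1 + t^2 + t^4 + t^6 + t^8); the count is [t^6].
(t + t^2 + t^3 + t^4 + t^5) has coefficients 0,1,1,1,1,1 for degrees 0…5.
(1 + t^2 + t^4) has coefficients 1,0,1,0,1,0,0 for degrees 0…6.
Finally multiplying by (1 + t^2 + t^4 + t^6 + t^8), the product of all factors after the first has coefficients 1,0,2,0,3,0,3 for degrees 0…6.
[t^6] = 1·0 + 1·3 + 1·0 + 1·2 + 1·0 = 5.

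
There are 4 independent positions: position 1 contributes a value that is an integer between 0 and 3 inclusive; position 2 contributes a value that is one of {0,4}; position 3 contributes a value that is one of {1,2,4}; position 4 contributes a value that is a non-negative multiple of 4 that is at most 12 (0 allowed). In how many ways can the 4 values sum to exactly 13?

The generating function for the choices is (1 + x + x^2 + x^3)·(1 + x^4)·(x + x^2 + x^4)·(1 + x^4 + x^8 + x^12); the count is [x^13].
(1 + x + x^2 + x^3) has coefficients 1,1,1,1 for degrees 0…3.
(1 + x^4) has coefficients 1,0,0,0,1,0,0,0,0,0,0,0,0,0 for degrees 0…13.
Multiplying by (x + x^2 + x^4) gives running coefficients 0,1,1,0,1,1,1,0,1,0,0,0,0,0 for degrees 0…13.
Finally multiplying by (1 + x^4 + x^8 + x^12), the product of all factors after the first has coefficients 0,1,1,0,1,2,2,0,2,2,2,0,2,2 for degrees 0…13.
[x^13] = 1·2 + 1·2 + 1·0 + 1·2 = 6.

6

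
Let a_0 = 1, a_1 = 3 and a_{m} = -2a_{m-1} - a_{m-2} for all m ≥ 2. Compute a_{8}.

-31

The ordinary generating function has denominator 1 + 2x + x^2.
Iterating the recurrence: a_0,…,a_{8} = 1, 3, -7, 11, -15, 19, -23, 27, -31.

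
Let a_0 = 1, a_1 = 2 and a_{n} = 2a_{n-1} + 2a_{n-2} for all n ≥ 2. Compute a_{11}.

49920

The ordinary generating function has denominator 1 - 2q - 2q^2.
Iterating the recurrence: a_0,…,a_{11} = 1, 2, 6, 16, 44, 120, 328, 896, 2448, 6688, 18272, 49920.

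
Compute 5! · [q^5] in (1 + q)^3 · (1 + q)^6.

The EGF product rule gives c_5 = Σ_{k_1+k_2=5} C(5; k_1,k_2) · ∏ g_i(k_i), where (1+q)^3 gives the falling factorial (3)_k; (1+q)^6 gives the falling factorial (6)_k.
g_1(k) for k = 0…5: 1, 3, 6, 6, 0, 0.
g_2(k) for k = 0…5: 1, 6, 30, 120, 360, 720.
c_5 = Σ_k C(5,k)·g_1(k)·g_2(5−k) = 1·1·720 + 5·3·360 + 10·6·120 + 10·6·30 = 720 + 5400 + 7200 + 1800 = 15120.

15120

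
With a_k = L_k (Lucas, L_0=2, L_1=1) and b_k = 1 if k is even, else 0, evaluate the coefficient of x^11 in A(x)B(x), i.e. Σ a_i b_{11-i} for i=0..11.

This is [x^11] in the product of the two ordinary generating functions.
Σ = 2·0 + 1·1 + 3·0 + 4·1 + 7·0 + 11·1 + 18·0 + 29·1 + 47·0 + 76·1 + 123·0 + 199·1 = 320.

320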